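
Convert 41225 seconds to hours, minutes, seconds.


11h 27m 5s

Hours: 41225 ÷ 3600 = 11 remainder 1625
Minutes: 1625 ÷ 60 = 27 remainder 5
Seconds: 5


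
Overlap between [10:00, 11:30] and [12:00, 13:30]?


Meeting A: 600-690 (in minutes from midnight)
Meeting B: 720-810
Overlap start = max(600, 720) = 720
Overlap end = min(690, 810) = 690
Overlap = max(0, 690 - 720) = 0 min

0 minutes


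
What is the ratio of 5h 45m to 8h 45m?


23:35 (0.66)

Duration 1: 345 minutes
Duration 2: 525 minutes
Ratio = 345:525
GCD = 15
Simplified = 23:35
As a decimal: 23/35 ≈ 0.66


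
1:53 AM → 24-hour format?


Input: 1:53 AM
AM hour stays: 1

01:53


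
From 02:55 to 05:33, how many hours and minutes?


End time in minutes: 5×60 + 33 = 333
Start time in minutes: 2×60 + 55 = 175
Difference = 333 - 175 = 158 minutes
= 2 hours 38 minutes

2h 38m


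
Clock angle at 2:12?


6.0°

Hour hand = 2×30 + 12×0.5 = 66.0°
Minute hand = 12×6 = 72°
Difference = |66.0 - 72| = 6.0°


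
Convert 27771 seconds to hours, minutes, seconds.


Hours: 27771 ÷ 3600 = 7 remainder 2571
Minutes: 2571 ÷ 60 = 42 remainder 51
Seconds: 51

7h 42m 51s


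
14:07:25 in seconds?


50845 seconds

Hours: 14 × 3600 = 50400
Minutes: 7 × 60 = 420
Seconds: 25
Total = 50400 + 420 + 25 = 50845


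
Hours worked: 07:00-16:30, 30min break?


9h 0m (540 minutes)

Total time = (16×60+30) - (7×60+0)
= 990 - 420 = 570 min
Minus break: 570 - 30 = 540 min
= 9h 0m


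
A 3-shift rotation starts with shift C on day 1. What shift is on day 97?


Shifts: A, B, C
Start: C (index 2)
Day 97: (2 + 97 - 1) mod 3
= 98 mod 3
= 2
Index 2 → shift C

Shift C


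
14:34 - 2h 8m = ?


Start: 874 minutes from midnight
Subtract: 128 minutes
Remaining: 874 - 128 = 746
Hours: 12, Minutes: 26

12:26


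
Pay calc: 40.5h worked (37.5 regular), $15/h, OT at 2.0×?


$652.50

Regular: 37.5h × $15 = $562.50
Overtime: 40.5 - 37.5 = 3.0h
OT pay: 3.0h × $15 × 2.0 = $90.00
Total = $562.50 + $90.00 = $652.50


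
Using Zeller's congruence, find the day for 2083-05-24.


Zeller's congruence:
q=24, m=5, k=83, j=20
h = (24 + ⌊13×6/5⌋ + 83 + ⌊83/4⌋ + ⌊20/4⌋ - 2×20) mod 7
= (24 + 15 + 83 + 20 + 5 - 40) mod 7
= 107 mod 7 = 2
h=2 → Monday

Monday


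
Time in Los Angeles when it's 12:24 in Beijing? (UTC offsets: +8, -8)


Time difference = UTC-8 - UTC+8 = -16 hours
New hour = (12 -16) mod 24
= -4 mod 24 = 20
Minutes unchanged → 20:24; -4 < 0 → previous day

20:24 (previous day)


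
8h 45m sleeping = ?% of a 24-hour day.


36.5%

Time: 525 minutes
Day: 1440 minutes
Percentage = (525/1440) × 100 ≈ 36.5%


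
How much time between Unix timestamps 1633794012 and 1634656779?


Difference = 1634656779 - 1633794012 = 862767 seconds
In hours: 862767 / 3600 ≈ 239.7
In days: 862767 / 86400 ≈ 9.99

862767 seconds (239.7 hours / 9.99 days)


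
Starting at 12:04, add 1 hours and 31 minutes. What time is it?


Start: 724 minutes from midnight
Add: 91 minutes
Total: 815 minutes
Hours: 815 ÷ 60 = 13 remainder 35

13:35


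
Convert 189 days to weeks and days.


Weeks: 189 ÷ 7 = 27 remainder 0

27 weeks 0 days


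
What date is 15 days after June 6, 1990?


June 21, 1990

Start: June 6, 1990
Add 15 days
June 6 + 15 = June 21, 1990


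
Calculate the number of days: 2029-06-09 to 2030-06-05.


From June 9, 2029 to June 5, 2030
Rest of June 2029: 30 - 9 = 21
Full months: July 31, August 31, September 30, October 31, November 30, December 31, January 31, February 2030 28, March 31, April 30, May 31
Days into June 2030: 5
Total = 21 + 31 + 31 + 30 + 31 + 30 + 31 + 31 + 28 + 31 + 30 + 31 + 5 = 361 days

361 days


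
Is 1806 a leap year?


Rules: divisible by 4 AND (not by 100 OR by 400)
1806 ÷ 4 = 451 remainder 2 → not divisible by 4
Not divisible by 4 → not a leap year

No


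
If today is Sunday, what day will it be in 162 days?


Monday

Start: Sunday (index 6)
(6 + 162) mod 7
= 168 mod 7
= 0
Index 0 → Monday


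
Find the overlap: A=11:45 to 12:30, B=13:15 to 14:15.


0 minutes

Meeting A: 705-750 (in minutes from midnight)
Meeting B: 795-855
Overlap start = max(705, 795) = 795
Overlap end = min(750, 855) = 750
Overlap = max(0, 750 - 795) = 0 min


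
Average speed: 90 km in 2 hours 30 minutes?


36.0 km/h

Distance: 90 km
Time: 2h 30m = 150 min = 150/60 = 5/2 hours
Speed = 90 ÷ (5/2) = 90 × 2 / 5 = 180/5 = 36.0 km/h


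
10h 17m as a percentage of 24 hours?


Total minutes: 10×60 + 17 = 617
Day = 24×60 = 1440 minutes
Fraction = 617/1440 ≈ 0.4285
As a percentage: 617/1440 × 100 ≈ 42.85%

0.4285 (42.85%)


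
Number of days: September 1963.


30 days

Month: September (month 9)
September has 30 days


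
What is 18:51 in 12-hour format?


Hour: 18
18 - 12 = 6 → PM

6:51 PM


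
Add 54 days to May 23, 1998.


Start: May 23, 1998
Add 54 days
May 23 → June 1: 31 - 23 + 1 = 9 days (54 - 9 = 45 left)
June 1 → July 1: 30 - 1 + 1 = 30 days (45 - 30 = 15 left)
July 1 + 15 = July 16, 1998

July 16, 1998


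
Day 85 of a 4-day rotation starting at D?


Shift D

Shifts: A, B, C, D
Start: D (index 3)
Day 85: (3 + 85 - 1) mod 4
= 87 mod 4
= 3
Index 3 → shift D


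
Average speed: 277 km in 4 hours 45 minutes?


58.3 km/h

Distance: 277 km
Time: 4h 45m = 285 min = 285/60 = 19/4 hours
Speed = 277 ÷ (19/4) = 277 × 4 / 19 = 1108/19 ≈ 58.3 km/h


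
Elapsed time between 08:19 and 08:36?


End time in minutes: 8×60 + 36 = 516
Start time in minutes: 8×60 + 19 = 499
Difference = 516 - 499 = 17 minutes
= 0 hours 17 minutes

0h 17m


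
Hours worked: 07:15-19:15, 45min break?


11h 15m (675 minutes)

Total time = (19×60+15) - (7×60+15)
= 1155 - 435 = 720 min
Minus break: 720 - 45 = 675 min
= 11h 15m


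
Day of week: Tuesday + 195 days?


Monday

Start: Tuesday (index 1)
(1 + 195) mod 7
= 196 mod 7
= 0
Index 0 → Monday


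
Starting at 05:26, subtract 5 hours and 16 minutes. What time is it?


Start: 326 minutes from midnight
Subtract: 316 minutes
Remaining: 326 - 316 = 10
Hours: 0, Minutes: 10

00:10


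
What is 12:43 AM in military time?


00:43

Input: 12:43 AM
12 AM → 00 (midnight)


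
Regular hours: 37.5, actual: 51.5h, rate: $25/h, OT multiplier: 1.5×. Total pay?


Regular: 37.5h × $25 = $937.50
Overtime: 51.5 - 37.5 = 14.0h
OT pay: 14.0h × $25 × 1.5 = $525.00
Total = $937.50 + $525.00 = $1462.50

$1462.50


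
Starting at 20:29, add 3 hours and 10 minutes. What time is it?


Start: 1229 minutes from midnight
Add: 190 minutes
Total: 1419 minutes
Hours: 1419 ÷ 60 = 23 remainder 39

23:39


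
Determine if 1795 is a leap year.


Rules: divisible by 4 AND (not by 100 OR by 400)
1795 ÷ 4 = 448 remainder 3 → not divisible by 4
Not divisible by 4 → not a leap year

No


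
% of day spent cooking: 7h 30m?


31.3%

Time: 450 minutes
Day: 1440 minutes
Percentage = (450/1440) × 100 ≈ 31.3%


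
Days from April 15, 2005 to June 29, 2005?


75 days

From April 15, 2005 to June 29, 2005
Rest of April 2005: 30 - 15 = 15
Full months: May 31
Days into June 2005: 29
Total = 15 + 31 + 29 = 75 days


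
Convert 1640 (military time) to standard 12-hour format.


Hour: 16
16 - 12 = 4 → PM

4:40 PM


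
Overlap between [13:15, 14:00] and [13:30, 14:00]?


Meeting A: 795-840 (in minutes from midnight)
Meeting B: 810-840
Overlap start = max(795, 810) = 810
Overlap end = min(840, 840) = 840
Overlap = max(0, 840 - 810) = 30 min

30 minutes


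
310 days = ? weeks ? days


Weeks: 310 ÷ 7 = 44 remainder 2

44 weeks 2 days


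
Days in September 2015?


Month: September (month 9)
September has 30 days

30 days


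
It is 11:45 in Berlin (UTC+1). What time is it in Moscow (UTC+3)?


13:45

Time difference = UTC+3 - UTC+1 = +2 hours
New hour = (11 + 2) mod 24
= 13 mod 24 = 13
Minutes unchanged → 13:45


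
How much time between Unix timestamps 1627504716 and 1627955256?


450540 seconds (125.2 hours / 5.21 days)

Difference = 1627955256 - 1627504716 = 450540 seconds
In hours: 450540 / 3600 ≈ 125.2
In days: 450540 / 86400 ≈ 5.21


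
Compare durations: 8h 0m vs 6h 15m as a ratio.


Duration 1: 480 minutes
Duration 2: 375 minutes
Ratio = 480:375
GCD = 15
Simplified = 32:25
As a decimal: 32/25 = 1.28

32:25 (1.28)


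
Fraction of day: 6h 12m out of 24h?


0.2583 (25.83%)

Total minutes: 6×60 + 12 = 372
Day = 24×60 = 1440 minutes
Fraction = 372/1440 ≈ 0.2583
As a percentage: 372/1440 × 100 ≈ 25.83%


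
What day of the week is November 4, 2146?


Friday

Zeller's congruence:
q=4, m=11, k=46, j=21
h = (4 + ⌊13×12/5⌋ + 46 + ⌊46/4⌋ + ⌊21/4⌋ - 2×21) mod 7
= (4 + 31 + 46 + 11 + 5 - 42) mod 7
= 55 mod 7 = 6
h=6 → Friday


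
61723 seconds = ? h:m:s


17h 8m 43s

Hours: 61723 ÷ 3600 = 17 remainder 523
Minutes: 523 ÷ 60 = 8 remainder 43
Seconds: 43


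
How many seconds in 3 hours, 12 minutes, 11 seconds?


11531 seconds

Hours: 3 × 3600 = 10800
Minutes: 12 × 60 = 720
Seconds: 11
Total = 10800 + 720 + 11 = 11531


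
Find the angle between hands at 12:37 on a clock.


Hour hand (12 ≡ 0 on the dial): 0×30 + 37×0.5 = 18.5°
Minute hand = 37×6 = 222°
Difference = |18.5 - 222| = 203.5°
Since > 180°: 360 - 203.5 = 156.5°

156.5°


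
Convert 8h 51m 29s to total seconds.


31889 seconds

Hours: 8 × 3600 = 28800
Minutes: 51 × 60 = 3060
Seconds: 29
Total = 28800 + 3060 + 29 = 31889


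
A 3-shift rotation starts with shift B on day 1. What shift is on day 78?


Shift A

Shifts: A, B, C
Start: B (index 1)
Day 78: (1 + 78 - 1) mod 3
= 78 mod 3
= 0
Index 0 → shift A


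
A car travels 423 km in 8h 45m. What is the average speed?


48.3 km/h

Distance: 423 km
Time: 8h 45m = 525 min = 525/60 = 35/4 hours
Speed = 423 ÷ (35/4) = 423 × 4 / 35 = 1692/35 ≈ 48.3 km/h


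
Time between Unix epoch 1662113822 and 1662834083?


Difference = 1662834083 - 1662113822 = 720261 seconds
In hours: 720261 / 3600 ≈ 200.1
In days: 720261 / 86400 ≈ 8.34

720261 seconds (200.1 hours / 8.34 days)


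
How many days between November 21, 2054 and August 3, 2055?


255 days

From November 21, 2054 to August 3, 2055
Rest of November 2054: 30 - 21 = 9
Full months: December 31, January 31, February 2055 28, March 31, April 30, May 31, June 30, July 31
Days into August 2055: 3
Total = 9 + 31 + 31 + 28 + 31 + 30 + 31 + 30 + 31 + 3 = 255 days


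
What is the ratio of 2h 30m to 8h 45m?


2:7 (0.29)

Duration 1: 150 minutes
Duration 2: 525 minutes
Ratio = 150:525
GCD = 75
Simplified = 2:7
As a decimal: 2/7 ≈ 0.29


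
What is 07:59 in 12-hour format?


Hour: 7
7 < 12 → AM

7:59 AM


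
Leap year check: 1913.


Rules: divisible by 4 AND (not by 100 OR by 400)
1913 ÷ 4 = 478 remainder 1 → not divisible by 4
Not divisible by 4 → not a leap year

No


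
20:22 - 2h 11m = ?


Start: 1222 minutes from midnight
Subtract: 131 minutes
Remaining: 1222 - 131 = 1091
Hours: 18, Minutes: 11

18:11


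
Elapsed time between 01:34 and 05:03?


3h 29m

End time in minutes: 5×60 + 3 = 303
Start time in minutes: 1×60 + 34 = 94
Difference = 303 - 94 = 209 minutes
= 3 hours 29 minutes


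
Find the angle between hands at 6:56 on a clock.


128.0°

Hour hand = 6×30 + 56×0.5 = 208.0°
Minute hand = 56×6 = 336°
Difference = |208.0 - 336| = 128.0°


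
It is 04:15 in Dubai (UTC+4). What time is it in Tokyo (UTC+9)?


09:15

Time difference = UTC+9 - UTC+4 = +5 hours
New hour = (4 + 5) mod 24
= 9 mod 24 = 9
Minutes unchanged → 09:15


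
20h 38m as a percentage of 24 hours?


0.8597 (85.97%)

Total minutes: 20×60 + 38 = 1238
Day = 24×60 = 1440 minutes
Fraction = 1238/1440 ≈ 0.8597
As a percentage: 1238/1440 × 100 ≈ 85.97%


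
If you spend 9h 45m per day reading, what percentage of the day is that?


40.6%

Time: 585 minutes
Day: 1440 minutes
Percentage = (585/1440) × 100 ≈ 40.6%


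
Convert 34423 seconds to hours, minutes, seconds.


Hours: 34423 ÷ 3600 = 9 remainder 2023
Minutes: 2023 ÷ 60 = 33 remainder 43
Seconds: 43

9h 33m 43s


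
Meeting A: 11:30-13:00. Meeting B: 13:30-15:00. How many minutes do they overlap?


Meeting A: 690-780 (in minutes from midnight)
Meeting B: 810-900
Overlap start = max(690, 810) = 810
Overlap end = min(780, 900) = 780
Overlap = max(0, 780 - 810) = 0 min

0 minutes


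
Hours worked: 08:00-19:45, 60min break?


Total time = (19×60+45) - (8×60+0)
= 1185 - 480 = 705 min
Minus break: 705 - 60 = 645 min
= 10h 45m

10h 45m (645 minutes)


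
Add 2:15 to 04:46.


Start: 286 minutes from midnight
Add: 135 minutes
Total: 421 minutes
Hours: 421 ÷ 60 = 7 remainder 1

07:01


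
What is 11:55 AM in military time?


Input: 11:55 AM
AM hour stays: 11

11:55


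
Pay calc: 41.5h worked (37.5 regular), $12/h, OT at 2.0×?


Regular: 37.5h × $12 = $450.00
Overtime: 41.5 - 37.5 = 4.0h
OT pay: 4.0h × $12 × 2.0 = $96.00
Total = $450.00 + $96.00 = $546.00

$546.00


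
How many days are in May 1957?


31 days

Month: May (month 5)
May has 31 days


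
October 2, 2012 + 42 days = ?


November 13, 2012

Start: October 2, 2012
Add 42 days
October 2 → November 1: 31 - 2 + 1 = 30 days (42 - 30 = 12 left)
November 1 + 12 = November 13, 2012


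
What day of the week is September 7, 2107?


Wednesday

Zeller's congruence:
q=7, m=9, k=7, j=21
h = (7 + ⌊13×10/5⌋ + 7 + ⌊7/4⌋ + ⌊21/4⌋ - 2×21) mod 7
= (7 + 26 + 7 + 1 + 5 - 42) mod 7
= 4 mod 7 = 4
h=4 → Wednesday


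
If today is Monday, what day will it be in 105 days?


Start: Monday (index 0)
(0 + 105) mod 7
= 105 mod 7
= 0
Index 0 → Monday

Monday


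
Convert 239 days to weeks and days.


34 weeks 1 days

Weeks: 239 ÷ 7 = 34 remainder 1


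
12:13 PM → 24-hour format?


Input: 12:13 PM
12 PM → 12 (noon)

12:13


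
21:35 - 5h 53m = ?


Start: 1295 minutes from midnight
Subtract: 353 minutes
Remaining: 1295 - 353 = 942
Hours: 15, Minutes: 42

15:42


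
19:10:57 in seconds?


Hours: 19 × 3600 = 68400
Minutes: 10 × 60 = 600
Seconds: 57
Total = 68400 + 600 + 57 = 69057

69057 seconds


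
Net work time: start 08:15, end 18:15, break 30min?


Total time = (18×60+15) - (8×60+15)
= 1095 - 495 = 600 min
Minus break: 600 - 30 = 570 min
= 9h 30m

9h 30m (570 minutes)


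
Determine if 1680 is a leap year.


Yes

Rules: divisible by 4 AND (not by 100 OR by 400)
1680 ÷ 4 = 420 exactly → divisible by 4
1680 ÷ 100 = 16 remainder 80 → not divisible by 100
Divisible by 4 but not by 100 → leap year


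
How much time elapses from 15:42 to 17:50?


End time in minutes: 17×60 + 50 = 1070
Start time in minutes: 15×60 + 42 = 942
Difference = 1070 - 942 = 128 minutes
= 2 hours 8 minutes

2h 8m


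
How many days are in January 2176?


Month: January (month 1)
January has 31 days

31 days


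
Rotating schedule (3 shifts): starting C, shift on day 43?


Shifts: A, B, C
Start: C (index 2)
Day 43: (2 + 43 - 1) mod 3
= 44 mod 3
= 2
Index 2 → shift C

Shift C


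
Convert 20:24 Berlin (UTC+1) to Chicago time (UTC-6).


13:24

Time difference = UTC-6 - UTC+1 = -7 hours
New hour = (20 -7) mod 24
= 13 mod 24 = 13
Minutes unchanged → 13:24


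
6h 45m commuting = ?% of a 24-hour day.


Time: 405 minutes
Day: 1440 minutes
Percentage = (405/1440) × 100 ≈ 28.1%

28.1%


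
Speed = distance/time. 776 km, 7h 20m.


Distance: 776 km
Time: 7h 20m = 440 min = 440/60 = 22/3 hours
Speed = 776 ÷ (22/3) = 776 × 3 / 22 = 2328/22 ≈ 105.8 km/h

105.8 km/h


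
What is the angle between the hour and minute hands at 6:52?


Hour hand = 6×30 + 52×0.5 = 206.0°
Minute hand = 52×6 = 312°
Difference = |206.0 - 312| = 106.0°

106.0°


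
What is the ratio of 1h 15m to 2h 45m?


5:11 (0.45)

Duration 1: 75 minutes
Duration 2: 165 minutes
Ratio = 75:165
GCD = 15
Simplified = 5:11
As a decimal: 5/11 ≈ 0.45


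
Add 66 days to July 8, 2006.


Start: July 8, 2006
Add 66 days
July 8 → August 1: 31 - 8 + 1 = 24 days (66 - 24 = 42 left)
August 1 → September 1: 31 - 1 + 1 = 31 days (42 - 31 = 11 left)
September 1 + 11 = September 12, 2006

September 12, 2006


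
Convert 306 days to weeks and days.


Weeks: 306 ÷ 7 = 43 remainder 5

43 weeks 5 days


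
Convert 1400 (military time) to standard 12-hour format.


Hour: 14
14 - 12 = 2 → PM

2:00 PM


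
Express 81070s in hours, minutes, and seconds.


Hours: 81070 ÷ 3600 = 22 remainder 1870
Minutes: 1870 ÷ 60 = 31 remainder 10
Seconds: 10

22h 31m 10s


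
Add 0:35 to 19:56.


20:31

Start: 1196 minutes from midnight
Add: 35 minutes
Total: 1231 minutes
Hours: 1231 ÷ 60 = 20 remainder 31


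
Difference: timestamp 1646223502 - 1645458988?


764514 seconds (212.4 hours / 8.85 days)

Difference = 1646223502 - 1645458988 = 764514 seconds
In hours: 764514 / 3600 ≈ 212.4
In days: 764514 / 86400 ≈ 8.85


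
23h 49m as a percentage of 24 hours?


0.9924 (99.24%)

Total minutes: 23×60 + 49 = 1429
Day = 24×60 = 1440 minutes
Fraction = 1429/1440 ≈ 0.9924
As a percentage: 1429/1440 × 100 ≈ 99.24%


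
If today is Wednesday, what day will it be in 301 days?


Wednesday

Start: Wednesday (index 2)
(2 + 301) mod 7
= 303 mod 7
= 2
Index 2 → Wednesday


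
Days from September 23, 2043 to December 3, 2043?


From September 23, 2043 to December 3, 2043
Rest of September 2043: 30 - 23 = 7
Full months: October 31, November 30
Days into December 2043: 3
Total = 7 + 31 + 30 + 3 = 71 days

71 days


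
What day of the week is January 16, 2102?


Monday

Zeller's congruence:
q=16, m=13, k=1, j=21
h = (16 + ⌊13×14/5⌋ + 1 + ⌊1/4⌋ + ⌊21/4⌋ - 2×21) mod 7
= (16 + 36 + 1 + 0 + 5 - 42) mod 7
= 16 mod 7 = 2
h=2 → Monday


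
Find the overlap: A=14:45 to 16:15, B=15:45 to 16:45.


Meeting A: 885-975 (in minutes from midnight)
Meeting B: 945-1005
Overlap start = max(885, 945) = 945
Overlap end = min(975, 1005) = 975
Overlap = max(0, 975 - 945) = 30 min

30 minutes


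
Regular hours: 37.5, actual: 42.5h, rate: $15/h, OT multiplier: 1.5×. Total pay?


$675.00

Regular: 37.5h × $15 = $562.50
Overtime: 42.5 - 37.5 = 5.0h
OT pay: 5.0h × $15 × 1.5 = $112.50
Total = $562.50 + $112.50 = $675.00


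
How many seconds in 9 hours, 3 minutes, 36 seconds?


Hours: 9 × 3600 = 32400
Minutes: 3 × 60 = 180
Seconds: 36
Total = 32400 + 180 + 36 = 32616

32616 seconds


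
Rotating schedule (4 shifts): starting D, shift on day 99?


Shifts: A, B, C, D
Start: D (index 3)
Day 99: (3 + 99 - 1) mod 4
= 101 mod 4
= 1
Index 1 → shift B

Shift B


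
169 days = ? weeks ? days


Weeks: 169 ÷ 7 = 24 remainder 1

24 weeks 1 days


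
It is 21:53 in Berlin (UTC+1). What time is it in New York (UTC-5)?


Time difference = UTC-5 - UTC+1 = -6 hours
New hour = (21 -6) mod 24
= 15 mod 24 = 15
Minutes unchanged → 15:53

15:53


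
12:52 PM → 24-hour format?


Input: 12:52 PM
12 PM → 12 (noon)

12:52


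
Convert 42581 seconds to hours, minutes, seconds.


Hours: 42581 ÷ 3600 = 11 remainder 2981
Minutes: 2981 ÷ 60 = 49 remainder 41
Seconds: 41

11h 49m 41s


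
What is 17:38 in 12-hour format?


5:38 PM

Hour: 17
17 - 12 = 5 → PM


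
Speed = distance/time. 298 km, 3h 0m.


99.3 km/h

Distance: 298 km
Time: 3 hours
Speed = 298 / 3 ≈ 99.3 km/h


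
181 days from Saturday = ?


Start: Saturday (index 5)
(5 + 181) mod 7
= 186 mod 7
= 4
Index 4 → Friday

Friday


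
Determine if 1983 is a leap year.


No

Rules: divisible by 4 AND (not by 100 OR by 400)
1983 ÷ 4 = 495 remainder 3 → not divisible by 4
Not divisible by 4 → not a leap year


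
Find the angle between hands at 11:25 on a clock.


Hour hand = 11×30 + 25×0.5 = 342.5°
Minute hand = 25×6 = 150°
Difference = |342.5 - 150| = 192.5°
Since > 180°: 360 - 192.5 = 167.5°

167.5°


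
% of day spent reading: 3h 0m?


Time: 180 minutes
Day: 1440 minutes
Percentage = (180/1440) × 100 = 12.5%

12.5%


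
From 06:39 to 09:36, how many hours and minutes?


End time in minutes: 9×60 + 36 = 576
Start time in minutes: 6×60 + 39 = 399
Difference = 576 - 399 = 177 minutes
= 2 hours 57 minutes

2h 57m


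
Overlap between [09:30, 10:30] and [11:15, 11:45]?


0 minutes

Meeting A: 570-630 (in minutes from midnight)
Meeting B: 675-705
Overlap start = max(570, 675) = 675
Overlap end = min(630, 705) = 630
Overlap = max(0, 630 - 675) = 0 min


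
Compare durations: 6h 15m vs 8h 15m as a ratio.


Duration 1: 375 minutes
Duration 2: 495 minutes
Ratio = 375:495
GCD = 15
Simplified = 25:33
As a decimal: 25/33 ≈ 0.76

25:33 (0.76)


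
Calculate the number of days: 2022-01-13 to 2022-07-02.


From January 13, 2022 to July 2, 2022
Rest of January 2022: 31 - 13 = 18
Full months: February 2022 28, March 31, April 30, May 31, June 30
Days into July 2022: 2
Total = 18 + 28 + 31 + 30 + 31 + 30 + 2 = 170 days

170 days


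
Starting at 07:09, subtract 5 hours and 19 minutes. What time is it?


Start: 429 minutes from midnight
Subtract: 319 minutes
Remaining: 429 - 319 = 110
Hours: 1, Minutes: 50

01:50


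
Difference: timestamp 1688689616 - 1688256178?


Difference = 1688689616 - 1688256178 = 433438 seconds
In hours: 433438 / 3600 ≈ 120.4
In days: 433438 / 86400 ≈ 5.02

433438 seconds (120.4 hours / 5.02 days)


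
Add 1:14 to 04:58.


06:12

Start: 298 minutes from midnight
Add: 74 minutes
Total: 372 minutes
Hours: 372 ÷ 60 = 6 remainder 12


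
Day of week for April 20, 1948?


Tuesday

Zeller's congruence:
q=20, m=4, k=48, j=19
h = (20 + ⌊13×5/5⌋ + 48 + ⌊48/4⌋ + ⌊19/4⌋ - 2×19) mod 7
= (20 + 13 + 48 + 12 + 4 - 38) mod 7
= 59 mod 7 = 3
h=3 → Tuesday


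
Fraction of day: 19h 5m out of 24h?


0.7951 (79.51%)

Total minutes: 19×60 + 5 = 1145
Day = 24×60 = 1440 minutes
Fraction = 1145/1440 ≈ 0.7951
As a percentage: 1145/1440 × 100 ≈ 79.51%


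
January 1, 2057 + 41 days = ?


February 11, 2057

Start: January 1, 2057
Add 41 days
January 1 → February 1: 31 - 1 + 1 = 31 days (41 - 31 = 10 left)
February 1 + 10 = February 11, 2057


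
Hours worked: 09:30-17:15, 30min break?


Total time = (17×60+15) - (9×60+30)
= 1035 - 570 = 465 min
Minus break: 465 - 30 = 435 min
= 7h 15m

7h 15m (435 minutes)


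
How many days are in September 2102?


30 days

Month: September (month 9)
September has 30 days


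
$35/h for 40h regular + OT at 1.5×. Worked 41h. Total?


Regular: 40h × $35 = $1400.00
Overtime: 41 - 40 = 1h
OT pay: 1h × $35 × 1.5 = $52.50
Total = $1400.00 + $52.50 = $1452.50

$1452.50


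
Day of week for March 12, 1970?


Zeller's congruence:
q=12, m=3, k=70, j=19
h = (12 + ⌊13×4/5⌋ + 70 + ⌊70/4⌋ + ⌊19/4⌋ - 2×19) mod 7
= (12 + 10 + 70 + 17 + 4 - 38) mod 7
= 75 mod 7 = 5
h=5 → Thursday

Thursday


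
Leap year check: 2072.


Yes

Rules: divisible by 4 AND (not by 100 OR by 400)
2072 ÷ 4 = 518 exactly → divisible by 4
2072 ÷ 100 = 20 remainder 72 → not divisible by 100
Divisible by 4 but not by 100 → leap year


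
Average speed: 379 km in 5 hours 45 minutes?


Distance: 379 km
Time: 5h 45m = 345 min = 345/60 = 23/4 hours
Speed = 379 ÷ (23/4) = 379 × 4 / 23 = 1516/23 ≈ 65.9 km/h

65.9 km/h


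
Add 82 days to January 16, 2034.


Start: January 16, 2034
Add 82 days
January 16 → February 1: 31 - 16 + 1 = 16 days (82 - 16 = 66 left)
February 1 → March 1: 28 - 1 + 1 = 28 days (66 - 28 = 38 left)
March 1 → April 1: 31 - 1 + 1 = 31 days (38 - 31 = 7 left)
April 1 + 7 = April 8, 2034

April 8, 2034


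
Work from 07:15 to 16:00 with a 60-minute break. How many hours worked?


7h 45m (465 minutes)

Total time = (16×60+0) - (7×60+15)
= 960 - 435 = 525 min
Minus break: 525 - 60 = 465 min
= 7h 45m


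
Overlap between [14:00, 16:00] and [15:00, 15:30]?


30 minutes

Meeting A: 840-960 (in minutes from midnight)
Meeting B: 900-930
Overlap start = max(840, 900) = 900
Overlap end = min(960, 930) = 930
Overlap = max(0, 930 - 900) = 30 min


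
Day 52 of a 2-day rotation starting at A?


Shift B

Shifts: A, B
Start: A (index 0)
Day 52: (0 + 52 - 1) mod 2
= 51 mod 2
= 1
Index 1 → shift B


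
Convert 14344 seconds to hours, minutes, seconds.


Hours: 14344 ÷ 3600 = 3 remainder 3544
Minutes: 3544 ÷ 60 = 59 remainder 4
Seconds: 4

3h 59m 4s


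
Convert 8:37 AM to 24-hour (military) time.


08:37

Input: 8:37 AM
AM hour stays: 8


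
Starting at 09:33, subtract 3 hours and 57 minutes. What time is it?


Start: 573 minutes from midnight
Subtract: 237 minutes
Remaining: 573 - 237 = 336
Hours: 5, Minutes: 36

05:36


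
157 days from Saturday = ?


Start: Saturday (index 5)
(5 + 157) mod 7
= 162 mod 7
= 1
Index 1 → Tuesday

Tuesday


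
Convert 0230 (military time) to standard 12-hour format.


2:30 AM

Hour: 2
2 < 12 → AM


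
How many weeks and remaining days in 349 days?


Weeks: 349 ÷ 7 = 49 remainder 6

49 weeks 6 days


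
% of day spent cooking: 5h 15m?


Time: 315 minutes
Day: 1440 minutes
Percentage = (315/1440) × 100 ≈ 21.9%

21.9%


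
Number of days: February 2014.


Month: February (month 2)
February: 28 or 29 (leap year)
2014 leap year? No

28 days


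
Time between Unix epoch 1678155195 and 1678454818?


299623 seconds (83.2 hours / 3.47 days)

Difference = 1678454818 - 1678155195 = 299623 seconds
In hours: 299623 / 3600 ≈ 83.2
In days: 299623 / 86400 ≈ 3.47


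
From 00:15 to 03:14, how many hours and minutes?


End time in minutes: 3×60 + 14 = 194
Start time in minutes: 0×60 + 15 = 15
Difference = 194 - 15 = 179 minutes
= 2 hours 59 minutes

2h 59m


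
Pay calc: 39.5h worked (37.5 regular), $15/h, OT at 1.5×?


$607.50

Regular: 37.5h × $15 = $562.50
Overtime: 39.5 - 37.5 = 2.0h
OT pay: 2.0h × $15 × 1.5 = $45.00
Total = $562.50 + $45.00 = $607.50


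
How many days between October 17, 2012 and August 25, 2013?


From October 17, 2012 to August 25, 2013
Rest of October 2012: 31 - 17 = 14
Full months: November 30, December 31, January 31, February 2013 28, March 31, April 30, May 31, June 30, July 31
Days into August 2013: 25
Total = 14 + 30 + 31 + 31 + 28 + 31 + 30 + 31 + 30 + 31 + 25 = 312 days

312 days


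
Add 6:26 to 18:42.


Start: 1122 minutes from midnight
Add: 386 minutes
Total: 1508 minutes
Hours: 1508 ÷ 60 = 25 remainder 8
25 ≥ 24 → 25 - 24 = 1 (next day)

01:08 (next day)


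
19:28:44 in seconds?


Hours: 19 × 3600 = 68400
Minutes: 28 × 60 = 1680
Seconds: 44
Total = 68400 + 1680 + 44 = 70124

70124 seconds


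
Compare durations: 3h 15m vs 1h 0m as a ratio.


Duration 1: 195 minutes
Duration 2: 60 minutes
Ratio = 195:60
GCD = 15
Simplified = 13:4
As a decimal: 13/4 = 3.25

13:4 (3.25)


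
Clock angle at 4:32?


Hour hand = 4×30 + 32×0.5 = 136.0°
Minute hand = 32×6 = 192°
Difference = |136.0 - 192| = 56.0°

56.0°


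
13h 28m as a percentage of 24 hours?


0.5611 (56.11%)

Total minutes: 13×60 + 28 = 808
Day = 24×60 = 1440 minutes
Fraction = 808/1440 ≈ 0.5611
As a percentage: 808/1440 × 100 ≈ 56.11%


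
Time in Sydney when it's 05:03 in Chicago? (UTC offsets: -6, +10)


Time difference = UTC+10 - UTC-6 = +16 hours
New hour = (5 + 16) mod 24
= 21 mod 24 = 21
Minutes unchanged → 21:03

21:03


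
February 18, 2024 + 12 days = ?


March 1, 2024

Start: February 18, 2024
Add 12 days
February 18 → March 1: 29 - 18 + 1 = 12 days (12 - 12 = 0 left)
Land exactly on March 1, 2024


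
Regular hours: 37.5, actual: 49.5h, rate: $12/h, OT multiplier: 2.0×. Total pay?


$738.00

Regular: 37.5h × $12 = $450.00
Overtime: 49.5 - 37.5 = 12.0h
OT pay: 12.0h × $12 × 2.0 = $288.00
Total = $450.00 + $288.00 = $738.00


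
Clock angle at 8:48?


Hour hand = 8×30 + 48×0.5 = 264.0°
Minute hand = 48×6 = 288°
Difference = |264.0 - 288| = 24.0°

24.0°


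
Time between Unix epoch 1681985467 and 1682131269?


145802 seconds (40.5 hours / 1.69 days)

Difference = 1682131269 - 1681985467 = 145802 seconds
In hours: 145802 / 3600 ≈ 40.5
In days: 145802 / 86400 ≈ 1.69


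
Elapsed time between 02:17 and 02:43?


0h 26m

End time in minutes: 2×60 + 43 = 163
Start time in minutes: 2×60 + 17 = 137
Difference = 163 - 137 = 26 minutes
= 0 hours 26 minutes


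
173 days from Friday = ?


Start: Friday (index 4)
(4 + 173) mod 7
= 177 mod 7
= 2
Index 2 → Wednesday

Wednesday


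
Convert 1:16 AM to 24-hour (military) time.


01:16

Input: 1:16 AM
AM hour stays: 1


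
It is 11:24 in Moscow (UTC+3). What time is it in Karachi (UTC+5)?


13:24

Time difference = UTC+5 - UTC+3 = +2 hours
New hour = (11 + 2) mod 24
= 13 mod 24 = 13
Minutes unchanged → 13:24


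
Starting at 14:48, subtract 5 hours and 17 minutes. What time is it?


Start: 888 minutes from midnight
Subtract: 317 minutes
Remaining: 888 - 317 = 571
Hours: 9, Minutes: 31

09:31


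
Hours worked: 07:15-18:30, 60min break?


Total time = (18×60+30) - (7×60+15)
= 1110 - 435 = 675 min
Minus break: 675 - 60 = 615 min
= 10h 15m

10h 15m (615 minutes)


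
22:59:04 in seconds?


82744 seconds

Hours: 22 × 3600 = 79200
Minutes: 59 × 60 = 3540
Seconds: 4
Total = 79200 + 3540 + 4 = 82744


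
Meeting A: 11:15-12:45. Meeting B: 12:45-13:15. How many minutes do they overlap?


Meeting A: 675-765 (in minutes from midnight)
Meeting B: 765-795
Overlap start = max(675, 765) = 765
Overlap end = min(765, 795) = 765
Overlap = max(0, 765 - 765) = 0 min

0 minutes


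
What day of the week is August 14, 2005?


Zeller's congruence:
q=14, m=8, k=5, j=20
h = (14 + ⌊13×9/5⌋ + 5 + ⌊5/4⌋ + ⌊20/4⌋ - 2×20) mod 7
= (14 + 23 + 5 + 1 + 5 - 40) mod 7
= 8 mod 7 = 1
h=1 → Sunday

Sunday


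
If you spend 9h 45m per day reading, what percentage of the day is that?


Time: 585 minutes
Day: 1440 minutes
Percentage = (585/1440) × 100 ≈ 40.6%

40.6%


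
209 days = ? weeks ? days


Weeks: 209 ÷ 7 = 29 remainder 6

29 weeks 6 days


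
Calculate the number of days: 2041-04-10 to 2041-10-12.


185 days

From April 10, 2041 to October 12, 2041
Rest of April 2041: 30 - 10 = 20
Full months: May 31, June 30, July 31, August 31, September 30
Days into October 2041: 12
Total = 20 + 31 + 30 + 31 + 31 + 30 + 12 = 185 days


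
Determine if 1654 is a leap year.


No

Rules: divisible by 4 AND (not by 100 OR by 400)
1654 ÷ 4 = 413 remainder 2 → not divisible by 4
Not divisible by 4 → not a leap year


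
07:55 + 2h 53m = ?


10:48

Start: 475 minutes from midnight
Add: 173 minutes
Total: 648 minutes
Hours: 648 ÷ 60 = 10 remainder 48


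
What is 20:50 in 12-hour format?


Hour: 20
20 - 12 = 8 → PM

8:50 PM


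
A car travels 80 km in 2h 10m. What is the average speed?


36.9 km/h

Distance: 80 km
Time: 2h 10m = 130 min = 130/60 = 13/6 hours
Speed = 80 ÷ (13/6) = 80 × 6 / 13 = 480/13 ≈ 36.9 km/h


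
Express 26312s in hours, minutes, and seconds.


Hours: 26312 ÷ 3600 = 7 remainder 1112
Minutes: 1112 ÷ 60 = 18 remainder 32
Seconds: 32

7h 18m 32s


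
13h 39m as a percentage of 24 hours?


0.5688 (56.88%)

Total minutes: 13×60 + 39 = 819
Day = 24×60 = 1440 minutes
Fraction = 819/1440 ≈ 0.5688
As a percentage: 819/1440 × 100 ≈ 56.88%


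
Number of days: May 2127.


31 days

Month: May (month 5)
May has 31 days


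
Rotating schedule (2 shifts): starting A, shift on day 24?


Shift B

Shifts: A, B
Start: A (index 0)
Day 24: (0 + 24 - 1) mod 2
= 23 mod 2
= 1
Index 1 → shift B


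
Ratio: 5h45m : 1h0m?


23:4 (5.75)

Duration 1: 345 minutes
Duration 2: 60 minutes
Ratio = 345:60
GCD = 15
Simplified = 23:4
As a decimal: 23/4 = 5.75


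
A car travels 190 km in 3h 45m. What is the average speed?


50.7 km/h

Distance: 190 km
Time: 3h 45m = 225 min = 225/60 = 15/4 hours
Speed = 190 ÷ (15/4) = 190 × 4 / 15 = 760/15 ≈ 50.7 km/h


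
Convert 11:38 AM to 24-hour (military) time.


Input: 11:38 AM
AM hour stays: 11

11:38


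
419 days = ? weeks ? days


59 weeks 6 days

Weeks: 419 ÷ 7 = 59 remainder 6


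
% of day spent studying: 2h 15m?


9.4%

Time: 135 minutes
Day: 1440 minutes
Percentage = (135/1440) × 100 ≈ 9.4%


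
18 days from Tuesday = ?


Start: Tuesday (index 1)
(1 + 18) mod 7
= 19 mod 7
= 5
Index 5 → Saturday

Saturday


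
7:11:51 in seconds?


25911 seconds

Hours: 7 × 3600 = 25200
Minutes: 11 × 60 = 660
Seconds: 51
Total = 25200 + 660 + 51 = 25911


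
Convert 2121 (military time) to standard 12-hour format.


Hour: 21
21 - 12 = 9 → PM

9:21 PM


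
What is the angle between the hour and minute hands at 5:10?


Hour hand = 5×30 + 10×0.5 = 155.0°
Minute hand = 10×6 = 60°
Difference = |155.0 - 60| = 95.0°

95.0°


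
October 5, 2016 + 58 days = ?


December 2, 2016

Start: October 5, 2016
Add 58 days
October 5 → November 1: 31 - 5 + 1 = 27 days (58 - 27 = 31 left)
November 1 → December 1: 30 - 1 + 1 = 30 days (31 - 30 = 1 left)
December 1 + 1 = December 2, 2016


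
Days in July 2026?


Month: July (month 7)
July has 31 days

31 days


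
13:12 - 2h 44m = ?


10:28

Start: 792 minutes from midnight
Subtract: 164 minutes
Remaining: 792 - 164 = 628
Hours: 10, Minutes: 28


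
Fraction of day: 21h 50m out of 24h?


0.9097 (90.97%)

Total minutes: 21×60 + 50 = 1310
Day = 24×60 = 1440 minutes
Fraction = 1310/1440 ≈ 0.9097
As a percentage: 1310/1440 × 100 ≈ 90.97%


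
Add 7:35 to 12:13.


19:48

Start: 733 minutes from midnight
Add: 455 minutes
Total: 1188 minutes
Hours: 1188 ÷ 60 = 19 remainder 48


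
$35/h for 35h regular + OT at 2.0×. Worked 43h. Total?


$1785.00

Regular: 35h × $35 = $1225.00
Overtime: 43 - 35 = 8h
OT pay: 8h × $35 × 2.0 = $560.00
Total = $1225.00 + $560.00 = $1785.00


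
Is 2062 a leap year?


No

Rules: divisible by 4 AND (not by 100 OR by 400)
2062 ÷ 4 = 515 remainder 2 → not divisible by 4
Not divisible by 4 → not a leap year


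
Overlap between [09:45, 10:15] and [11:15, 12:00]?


Meeting A: 585-615 (in minutes from midnight)
Meeting B: 675-720
Overlap start = max(585, 675) = 675
Overlap end = min(615, 720) = 615
Overlap = max(0, 615 - 675) = 0 min

0 minutes


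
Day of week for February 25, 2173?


Thursday

Zeller's congruence:
q=25, m=14, k=72, j=21
h = (25 + ⌊13×15/5⌋ + 72 + ⌊72/4⌋ + ⌊21/4⌋ - 2×21) mod 7
= (25 + 39 + 72 + 18 + 5 - 42) mod 7
= 117 mod 7 = 5
h=5 → Thursday


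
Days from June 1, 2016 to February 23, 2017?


267 days

From June 1, 2016 to February 23, 2017
Rest of June 2016: 30 - 1 = 29
Full months: July 31, August 31, September 30, October 31, November 30, December 31, January 31
Days into February 2017: 23
Total = 29 + 31 + 31 + 30 + 31 + 30 + 31 + 31 + 23 = 267 days


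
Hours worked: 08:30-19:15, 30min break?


Total time = (19×60+15) - (8×60+30)
= 1155 - 510 = 645 min
Minus break: 645 - 30 = 615 min
= 10h 15m

10h 15m (615 minutes)


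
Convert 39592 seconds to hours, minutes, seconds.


Hours: 39592 ÷ 3600 = 10 remainder 3592
Minutes: 3592 ÷ 60 = 59 remainder 52
Seconds: 52

10h 59m 52s


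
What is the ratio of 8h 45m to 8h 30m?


35:34 (1.03)

Duration 1: 525 minutes
Duration 2: 510 minutes
Ratio = 525:510
GCD = 15
Simplified = 35:34
As a decimal: 35/34 ≈ 1.03


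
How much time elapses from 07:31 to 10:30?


End time in minutes: 10×60 + 30 = 630
Start time in minutes: 7×60 + 31 = 451
Difference = 630 - 451 = 179 minutes
= 2 hours 59 minutes

2h 59m


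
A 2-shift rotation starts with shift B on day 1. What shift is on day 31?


Shifts: A, B
Start: B (index 1)
Day 31: (1 + 31 - 1) mod 2
= 31 mod 2
= 1
Index 1 → shift B

Shift B


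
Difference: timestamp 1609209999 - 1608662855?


547144 seconds (152.0 hours / 6.33 days)

Difference = 1609209999 - 1608662855 = 547144 seconds
In hours: 547144 / 3600 ≈ 152.0
In days: 547144 / 86400 ≈ 6.33


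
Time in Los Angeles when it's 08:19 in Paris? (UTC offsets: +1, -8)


Time difference = UTC-8 - UTC+1 = -9 hours
New hour = (8 -9) mod 24
= -1 mod 24 = 23
Minutes unchanged → 23:19; -1 < 0 → previous day

23:19 (previous day)


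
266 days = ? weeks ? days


38 weeks 0 days

Weeks: 266 ÷ 7 = 38 remainder 0


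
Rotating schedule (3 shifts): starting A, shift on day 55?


Shifts: A, B, C
Start: A (index 0)
Day 55: (0 + 55 - 1) mod 3
= 54 mod 3
= 0
Index 0 → shift A

Shift A


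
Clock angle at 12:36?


Hour hand (12 ≡ 0 on the dial): 0×30 + 36×0.5 = 18.0°
Minute hand = 36×6 = 216°
Difference = |18.0 - 216| = 198.0°
Since > 180°: 360 - 198.0 = 162.0°

162.0°


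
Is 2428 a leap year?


Rules: divisible by 4 AND (not by 100 OR by 400)
2428 ÷ 4 = 607 exactly → divisible by 4
2428 ÷ 100 = 24 remainder 28 → not divisible by 100
Divisible by 4 but not by 100 → leap year

Yes


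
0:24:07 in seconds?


1447 seconds

Hours: 0 × 3600 = 0
Minutes: 24 × 60 = 1440
Seconds: 7
Total = 0 + 1440 + 7 = 1447


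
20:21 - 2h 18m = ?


Start: 1221 minutes from midnight
Subtract: 138 minutes
Remaining: 1221 - 138 = 1083
Hours: 18, Minutes: 3

18:03


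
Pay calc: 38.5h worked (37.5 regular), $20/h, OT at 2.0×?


$790.00

Regular: 37.5h × $20 = $750.00
Overtime: 38.5 - 37.5 = 1.0h
OT pay: 1.0h × $20 × 2.0 = $40.00
Total = $750.00 + $40.00 = $790.00


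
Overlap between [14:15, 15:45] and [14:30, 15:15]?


Meeting A: 855-945 (in minutes from midnight)
Meeting B: 870-915
Overlap start = max(855, 870) = 870
Overlap end = min(945, 915) = 915
Overlap = max(0, 915 - 870) = 45 min

45 minutes


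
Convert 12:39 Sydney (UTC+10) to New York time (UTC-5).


Time difference = UTC-5 - UTC+10 = -15 hours
New hour = (12 -15) mod 24
= -3 mod 24 = 21
Minutes unchanged → 21:39; -3 < 0 → previous day

21:39 (previous day)


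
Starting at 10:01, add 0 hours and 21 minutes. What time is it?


10:22

Start: 601 minutes from midnight
Add: 21 minutes
Total: 622 minutes
Hours: 622 ÷ 60 = 10 remainder 22


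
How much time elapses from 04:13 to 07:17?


End time in minutes: 7×60 + 17 = 437
Start time in minutes: 4×60 + 13 = 253
Difference = 437 - 253 = 184 minutes
= 3 hours 4 minutes

3h 4m


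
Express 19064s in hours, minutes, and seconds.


Hours: 19064 ÷ 3600 = 5 remainder 1064
Minutes: 1064 ÷ 60 = 17 remainder 44
Seconds: 44

5h 17m 44s


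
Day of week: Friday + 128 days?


Start: Friday (index 4)
(4 + 128) mod 7
= 132 mod 7
= 6
Index 6 → Sunday

Sunday


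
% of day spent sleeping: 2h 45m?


Time: 165 minutes
Day: 1440 minutes
Percentage = (165/1440) × 100 ≈ 11.5%

11.5%


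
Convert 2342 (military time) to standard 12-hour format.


11:42 PM

Hour: 23
23 - 12 = 11 → PM


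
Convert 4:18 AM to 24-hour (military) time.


04:18

Input: 4:18 AM
AM hour stays: 4


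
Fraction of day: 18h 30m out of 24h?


Total minutes: 18×60 + 30 = 1110
Day = 24×60 = 1440 minutes
Fraction = 1110/1440 ≈ 0.7708
As a percentage: 1110/1440 × 100 ≈ 77.08%

0.7708 (77.08%)


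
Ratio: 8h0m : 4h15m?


Duration 1: 480 minutes
Duration 2: 255 minutes
Ratio = 480:255
GCD = 15
Simplified = 32:17
As a decimal: 32/17 ≈ 1.88

32:17 (1.88)
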